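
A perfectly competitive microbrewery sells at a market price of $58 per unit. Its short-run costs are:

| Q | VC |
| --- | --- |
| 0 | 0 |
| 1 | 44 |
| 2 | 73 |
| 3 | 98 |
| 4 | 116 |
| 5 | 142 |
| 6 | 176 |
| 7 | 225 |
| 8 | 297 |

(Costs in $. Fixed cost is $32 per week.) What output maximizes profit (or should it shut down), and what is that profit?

Tabulate TR − TC: Q=0: -32; Q=1: -18; Q=2: 11; Q=3: 44; Q=4: 84; Q=5: 116; Q=6: 140; Q=7: 149; Q=8: 135.
Profit is maximized at Q = 7. AVC there is 225/7 = $32.14 ≤ P, so producing beats shutting down (which would give -$32).

Q = 7; profit = $149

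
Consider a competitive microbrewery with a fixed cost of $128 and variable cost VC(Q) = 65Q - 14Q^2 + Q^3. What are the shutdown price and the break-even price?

Shutdown price = min AVC. AVC = 65 - 14Q + Q^2, with vertex at Q = 7 and minimum $16.
ATC = 128/Q + 65 - 14Q + Q^2. Setting dATC/dQ = −128/Q^2 − 14 + 2Q = 0 gives Q = 8 (since 2·8^3 − 14·8^2 = 128).
min ATC = 128/8 + 65 − 14·8 + 8^2 = $33. That is the break-even price.
Between these two prices the firm operates at a loss; above $33 it earns a profit.

Shutdown price = $16; break-even price = $33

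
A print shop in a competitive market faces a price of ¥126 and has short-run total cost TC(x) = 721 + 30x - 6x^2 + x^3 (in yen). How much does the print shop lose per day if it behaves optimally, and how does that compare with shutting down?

AVC = 30 - 6x + x^2 has its minimum ¥21 at x = 3; price ¥126 clears that bar, so the firm operates.
MC = 30 - 12x + 3x^2. Setting P = MC and taking the root on the rising branch gives x* = 8.
TR = 126·8 = 1008. TC = 721 + 368 = 1089. Profit = 1008 − 1089 = -¥81.
That loss of ¥81 beats the ¥721 the firm would lose by shutting down; producing recovers ¥640 of fixed cost.

Profit = -¥81 at x = 8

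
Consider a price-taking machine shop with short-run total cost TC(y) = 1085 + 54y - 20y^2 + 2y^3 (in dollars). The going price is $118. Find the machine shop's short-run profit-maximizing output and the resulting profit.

Profit = -$317 at y = 8

AVC = 54 - 20y + 2y^2; min AVC = $4 at y = 5. Since P = $118 ≥ min AVC, the firm produces.
MC = 54 - 40y + 6y^2. Setting P = MC and taking the root on the rising branch gives y* = 8.
TR = 118·8 = 944. TC = 1085 + 176 = 1261. Profit = 944 − 1261 = -$317.
Shutting down would mean losing the fixed cost of $1085, so operating at a loss of $317 is better by $768.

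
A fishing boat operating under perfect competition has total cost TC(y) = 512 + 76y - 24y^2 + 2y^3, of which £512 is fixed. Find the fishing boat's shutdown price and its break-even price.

Shutdown price = £4; break-even price = £76

Shutdown price = min AVC. AVC = 76 - 24y + 2y^2, with vertex at y = 6 and minimum £4.
ATC = 512/y + 76 - 24y + 2y^2. Setting dATC/dy = −512/y^2 − 24 + 4y = 0 gives y = 8 (since 4·8^3 − 24·8^2 = 512).
min ATC = 512/8 + 76 − 24·8 + 2·8^2 = £76. That is the break-even price.
For £4 ≤ P < £76 the firm produces at a loss; below £4 it shuts down.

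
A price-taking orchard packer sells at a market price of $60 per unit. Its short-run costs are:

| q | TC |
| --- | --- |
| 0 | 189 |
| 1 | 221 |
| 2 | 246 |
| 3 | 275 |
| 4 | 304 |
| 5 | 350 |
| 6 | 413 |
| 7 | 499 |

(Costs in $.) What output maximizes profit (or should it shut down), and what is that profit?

q = 5; profit = -$50

Profit at each row (π = 60q − TC): q=0: -189; q=1: -161; q=2: -126; q=3: -95; q=4: -64; q=5: -50; q=6: -53; q=7: -79.
Profit is maximized at q = 5. AVC there is 161/5 = $32.20 ≤ P, so producing beats shutting down (which would give -$189).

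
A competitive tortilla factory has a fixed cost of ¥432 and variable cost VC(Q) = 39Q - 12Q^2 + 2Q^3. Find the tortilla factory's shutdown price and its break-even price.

Shutdown price = min AVC. AVC = 39 - 12Q + 2Q^2, with vertex at Q = 3 and minimum ¥21.
ATC = 432/Q + 39 - 12Q + 2Q^2. Setting dATC/dQ = −432/Q^2 − 12 + 4Q = 0 gives Q = 6 (since 4·6^3 − 12·6^2 = 432).
min ATC = 432/6 + 39 − 12·6 + 2·6^2 = ¥111. That is the break-even price.
For ¥21 ≤ P < ¥111 the firm produces at a loss; below ¥21 it shuts down.

Shutdown price = ¥21; break-even price = ¥111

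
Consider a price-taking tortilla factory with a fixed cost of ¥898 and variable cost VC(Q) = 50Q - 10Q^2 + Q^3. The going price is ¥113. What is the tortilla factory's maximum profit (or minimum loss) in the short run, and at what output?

Profit = -¥250 at Q = 9

AVC = 50 - 10Q + Q^2; min AVC = ¥25 at Q = 5. Since P = ¥113 ≥ min AVC, the firm produces.
With MC = 50 - 20Q + 3Q^2, P = MC on the upward-sloping part at Q* = 9.
TR = 113·9 = 1017. TC = 898 + 369 = 1267. Profit = 1017 − 1267 = -¥250.
Shutting down would mean losing the fixed cost of ¥898, so operating at a loss of ¥250 is better by ¥648.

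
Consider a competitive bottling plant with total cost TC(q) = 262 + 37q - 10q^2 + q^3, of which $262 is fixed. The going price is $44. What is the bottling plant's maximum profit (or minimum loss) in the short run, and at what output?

AVC = 37 - 10q + q^2; min AVC = $12 at q = 5. Since P = $44 ≥ min AVC, the firm produces.
MC = 37 - 20q + 3q^2. Setting P = MC and taking the root on the rising branch gives q* = 7.
TR = 44·7 = 308. TC = 262 + 112 = 374. Profit = 308 − 374 = -$66.
Shutting down would mean losing the fixed cost of $262, so operating at a loss of $66 is better by $196.

Profit = -$66 at q = 7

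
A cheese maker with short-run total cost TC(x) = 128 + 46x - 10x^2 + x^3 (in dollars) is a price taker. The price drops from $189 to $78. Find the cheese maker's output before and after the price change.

Output falls from 11 to 8

MC = 46 - 20x + 3x^2; the shutdown threshold is min AVC = $21 (at x = 5).
With P = $189 above the shutdown price, P = MC gives x = 11.
At P = $78 ≥ min AVC, set P = MC: x = 8. The firm stays open but cuts output.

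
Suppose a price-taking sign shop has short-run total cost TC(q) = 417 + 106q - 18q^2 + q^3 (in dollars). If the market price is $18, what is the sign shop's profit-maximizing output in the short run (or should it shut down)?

From TC, MC = TC'(q) = 106 - 36q + 3q^2 and AVC = VC/q = 106 - 18q + q^2.
AVC is minimized where dAVC/dq = -18 + 2q = 0, at q = 9; min AVC = 106 - 18·9 + 9^2 = $25.
P = $18 lies below min AVC = $25; no output level covers variable cost.
The firm minimizes its loss by shutting down and losing only its fixed cost of $417.

Shut down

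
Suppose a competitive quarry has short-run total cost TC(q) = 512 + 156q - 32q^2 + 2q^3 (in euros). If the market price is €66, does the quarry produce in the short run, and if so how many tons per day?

From TC, MC = TC'(q) = 156 - 64q + 6q^2 and AVC = VC/q = 156 - 32q + 2q^2.
AVC is minimized where dAVC/dq = -32 + 4q = 0, at q = 8; min AVC = 156 - 32·8 + 2·8^2 = €28.
Since P = €66 ≥ min AVC = €28, price covers variable cost and the firm should produce.
Solving P = MC: 90 - 64q + 6q^2 = 0 ⇒ q = 5/3 or 9. On the upward-sloping branch, q* = 9.
Check: AVC at q = 9 is €30 ≤ P, so revenue covers variable cost.
Profit = P·q − TC = 66·9 − 782 = -€188, a loss, but smaller than the €512 fixed cost the firm would lose by shutting down.

Produce at q = 9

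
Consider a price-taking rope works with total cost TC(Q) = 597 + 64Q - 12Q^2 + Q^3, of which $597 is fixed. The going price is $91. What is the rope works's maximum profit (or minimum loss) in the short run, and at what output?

Profit = -$111 at Q = 9

AVC = 64 - 12Q + Q^2; min AVC = $28 at Q = 6. Since P = $91 ≥ min AVC, the firm produces.
MC = 64 - 24Q + 3Q^2. Setting P = MC and taking the root on the rising branch gives Q* = 9.
TR = 91·9 = 819. TC = 597 + 333 = 930. Profit = 819 − 930 = -$111.
That loss of $111 beats the $597 the firm would lose by shutting down; producing recovers $486 of fixed cost.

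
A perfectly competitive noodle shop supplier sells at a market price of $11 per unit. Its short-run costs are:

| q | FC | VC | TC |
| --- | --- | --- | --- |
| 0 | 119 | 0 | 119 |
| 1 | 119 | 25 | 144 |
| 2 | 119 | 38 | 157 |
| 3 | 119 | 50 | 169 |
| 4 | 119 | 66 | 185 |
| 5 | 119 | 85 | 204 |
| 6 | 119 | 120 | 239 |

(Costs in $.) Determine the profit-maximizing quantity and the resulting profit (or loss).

Profit at each row (π = 11q − TC): q=0: -119; q=1: -133; q=2: -135; q=3: -136; q=4: -141; q=5: -149; q=6: -173.
Profit is highest at q = 0. Equivalently, the lowest AVC in the table is 66/4 ≈ $16.50 at q = 4, and P = $11 falls below it — price never covers variable cost, so the firm shuts down and loses only its fixed cost.

q = 0 (shut down); profit = -$119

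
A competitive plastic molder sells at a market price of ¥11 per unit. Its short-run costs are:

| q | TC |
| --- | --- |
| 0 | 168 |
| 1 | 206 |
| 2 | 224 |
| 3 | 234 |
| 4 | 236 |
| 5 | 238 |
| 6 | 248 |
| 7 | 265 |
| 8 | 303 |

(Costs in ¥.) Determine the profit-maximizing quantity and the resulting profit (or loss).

Compute π = P·q − TC at each output: q=0: -168; q=1: -195; q=2: -202; q=3: -201; q=4: -192; q=5: -183; q=6: -182; q=7: -188; q=8: -215.
Profit is highest at q = 0. Equivalently, the lowest AVC in the table is 80/6 ≈ ¥13.33 at q = 6, and P = ¥11 falls below it — price never covers variable cost, so the firm shuts down and loses only its fixed cost.

q = 0 (shut down); profit = -¥168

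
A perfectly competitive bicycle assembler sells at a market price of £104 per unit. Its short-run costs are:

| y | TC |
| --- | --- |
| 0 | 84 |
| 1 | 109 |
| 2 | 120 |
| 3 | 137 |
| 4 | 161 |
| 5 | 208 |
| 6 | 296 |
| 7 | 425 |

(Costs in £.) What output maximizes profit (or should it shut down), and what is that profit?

y = 6; profit = £328

Tabulate TR − TC: y=0: -84; y=1: -5; y=2: 88; y=3: 175; y=4: 255; y=5: 312; y=6: 328; y=7: 303.
Profit is maximized at y = 6. AVC there is 212/6 = £35.33 ≤ P, so producing beats shutting down (which would give -£84).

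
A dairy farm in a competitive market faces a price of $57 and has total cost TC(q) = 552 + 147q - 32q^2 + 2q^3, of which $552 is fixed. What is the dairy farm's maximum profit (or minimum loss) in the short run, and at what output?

AVC = 147 - 32q + 2q^2; min AVC = $19 at q = 8. Since P = $57 ≥ min AVC, the firm produces.
MC = 147 - 64q + 6q^2. Setting P = MC and taking the root on the rising branch gives q* = 9.
TR = 57·9 = 513. TC = 552 + 189 = 741. Profit = 513 − 741 = -$228.
That loss of $228 beats the $552 the firm would lose by shutting down; producing recovers $324 of fixed cost.

Profit = -$228 at q = 9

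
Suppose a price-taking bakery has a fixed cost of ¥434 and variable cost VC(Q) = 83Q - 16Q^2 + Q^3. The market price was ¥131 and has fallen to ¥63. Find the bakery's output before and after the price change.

Output falls from 12 to 10

MC = 83 - 32Q + 3Q^2; the shutdown threshold is min AVC = ¥19 (at Q = 8).
With P = ¥131 above the shutdown price, P = MC gives Q = 12.
At P = ¥63 ≥ min AVC, set P = MC: Q = 10. The firm stays open but cuts output.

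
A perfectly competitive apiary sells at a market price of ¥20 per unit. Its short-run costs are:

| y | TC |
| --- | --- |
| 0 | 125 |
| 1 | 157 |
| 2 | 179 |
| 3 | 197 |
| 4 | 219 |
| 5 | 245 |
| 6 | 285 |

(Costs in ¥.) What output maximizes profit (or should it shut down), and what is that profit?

Profit at each row (π = 20y − TC): y=0: -125; y=1: -137; y=2: -139; y=3: -137; y=4: -139; y=5: -145; y=6: -165.
Profit is highest at y = 0. Equivalently, the lowest AVC in the table is 94/4 ≈ ¥23.50 at y = 4, and P = ¥20 falls below it — price never covers variable cost, so the firm shuts down and loses only its fixed cost.

y = 0 (shut down); profit = -¥125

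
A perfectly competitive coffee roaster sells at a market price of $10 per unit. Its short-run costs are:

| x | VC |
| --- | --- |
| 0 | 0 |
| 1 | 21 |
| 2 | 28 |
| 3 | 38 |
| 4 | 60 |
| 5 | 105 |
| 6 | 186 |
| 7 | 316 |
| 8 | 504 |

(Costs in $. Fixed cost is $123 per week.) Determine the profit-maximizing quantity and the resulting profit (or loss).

x = 0 (shut down); profit = -$123

Profit at each row (π = 10x − TC): x=0: -123; x=1: -134; x=2: -131; x=3: -131; x=4: -143; x=5: -178; x=6: -249; x=7: -369; x=8: -547.
Profit is highest at x = 0. Equivalently, the lowest AVC in the table is 38/3 ≈ $12.67 at x = 3, and P = $10 falls below it — price never covers variable cost, so the firm shuts down and loses only its fixed cost.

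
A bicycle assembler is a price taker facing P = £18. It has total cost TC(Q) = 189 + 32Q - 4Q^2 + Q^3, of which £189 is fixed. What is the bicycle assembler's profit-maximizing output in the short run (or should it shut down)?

Shut down

From TC, MC = TC'(Q) = 32 - 8Q + 3Q^2 and AVC = VC/Q = 32 - 4Q + Q^2.
AVC hits its minimum where MC = AVC, at Q = 2, giving min AVC = 32 - 4·2 + 2^2 = £28.
With P < min AVC (£18 < £28), every unit sold adds to the loss.
Best response: produce nothing and absorb the £189 fixed cost.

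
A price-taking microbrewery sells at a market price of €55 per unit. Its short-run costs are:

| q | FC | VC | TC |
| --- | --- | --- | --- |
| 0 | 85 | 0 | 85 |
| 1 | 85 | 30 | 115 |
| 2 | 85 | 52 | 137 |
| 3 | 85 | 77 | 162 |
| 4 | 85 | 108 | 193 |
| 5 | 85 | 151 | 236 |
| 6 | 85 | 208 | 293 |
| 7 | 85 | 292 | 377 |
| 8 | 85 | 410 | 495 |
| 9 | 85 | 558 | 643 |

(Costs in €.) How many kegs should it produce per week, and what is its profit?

q = 5; profit = €39

Profit at each row (π = 55q − TC): q=0: -85; q=1: -60; q=2: -27; q=3: 3; q=4: 27; q=5: 39; q=6: 37; q=7: 8; q=8: -55; q=9: -148.
Profit is maximized at q = 5. AVC there is 151/5 = €30.20 ≤ P, so producing beats shutting down (which would give -€85).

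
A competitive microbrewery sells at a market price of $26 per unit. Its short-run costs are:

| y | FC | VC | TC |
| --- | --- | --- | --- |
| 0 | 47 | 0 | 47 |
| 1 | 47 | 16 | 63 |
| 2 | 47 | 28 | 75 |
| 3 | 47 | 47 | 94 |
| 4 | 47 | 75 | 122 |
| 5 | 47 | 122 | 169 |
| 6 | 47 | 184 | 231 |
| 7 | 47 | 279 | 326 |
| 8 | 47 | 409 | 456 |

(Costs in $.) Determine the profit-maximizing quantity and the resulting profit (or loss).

y = 3; profit = -$16

Compute π = P·y − TC at each output: y=0: -47; y=1: -37; y=2: -23; y=3: -16; y=4: -18; y=5: -39; y=6: -75; y=7: -144; y=8: -248.
Profit is maximized at y = 3. AVC there is 47/3 = $15.67 ≤ P, so producing beats shutting down (which would give -$47).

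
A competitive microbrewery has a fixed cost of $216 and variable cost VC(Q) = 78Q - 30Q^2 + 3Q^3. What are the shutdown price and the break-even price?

Shutdown price = $3; break-even price = $42

Shutdown price = min AVC. AVC = 78 - 30Q + 3Q^2, with vertex at Q = 5 and minimum $3.
ATC = 216/Q + 78 - 30Q + 3Q^2. Setting dATC/dQ = −216/Q^2 − 30 + 6Q = 0 gives Q = 6 (since 6·6^3 − 30·6^2 = 216).
min ATC = 216/6 + 78 − 30·6 + 3·6^2 = $42. That is the break-even price.
Between these two prices the firm operates at a loss; above $42 it earns a profit.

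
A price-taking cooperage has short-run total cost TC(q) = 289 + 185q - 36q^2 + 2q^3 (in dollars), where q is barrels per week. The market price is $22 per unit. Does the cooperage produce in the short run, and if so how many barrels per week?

Variable cost is VC = 185q - 36q^2 + 2q^3, so AVC = VC/q = 185 - 36q + 2q^2 and MC = dTC/dq = 185 - 72q + 6q^2.
The AVC parabola has its vertex at q = 36/4 = 9, where AVC = 185 - 36·9 + 2·9^2 = $23.
With P < min AVC ($22 < $23), every unit sold adds to the loss.
The firm minimizes its loss by shutting down and losing only its fixed cost of $289.

Shut down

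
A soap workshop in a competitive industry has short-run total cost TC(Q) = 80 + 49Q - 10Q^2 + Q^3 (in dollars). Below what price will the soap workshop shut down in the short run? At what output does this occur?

The firm shuts down when price falls below the minimum of average variable cost. AVC = VC/Q = 49 - 10Q + Q^2.
dAVC/dQ = -10 + 2Q = 0 gives Q = 5. min AVC = 49 - 10·5 + 5^2 = 24.
For P < $24 the firm produces nothing.

$24 per unit, at Q = 5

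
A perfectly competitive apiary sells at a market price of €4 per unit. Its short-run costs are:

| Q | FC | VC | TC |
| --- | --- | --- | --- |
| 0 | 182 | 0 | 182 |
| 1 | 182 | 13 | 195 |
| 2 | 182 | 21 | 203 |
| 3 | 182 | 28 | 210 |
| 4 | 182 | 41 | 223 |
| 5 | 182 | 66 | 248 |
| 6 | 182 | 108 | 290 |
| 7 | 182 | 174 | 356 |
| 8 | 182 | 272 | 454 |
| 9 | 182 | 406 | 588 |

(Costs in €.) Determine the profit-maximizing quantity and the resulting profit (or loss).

Profit at each row (π = 4Q − TC): Q=0: -182; Q=1: -191; Q=2: -195; Q=3: -198; Q=4: -207; Q=5: -228; Q=6: -266; Q=7: -328; Q=8: -422; Q=9: -552.
Profit is highest at Q = 0. Equivalently, the lowest AVC in the table is 28/3 ≈ €9.33 at Q = 3, and P = €4 falls below it — price never covers variable cost, so the firm shuts down and loses only its fixed cost.

Q = 0 (shut down); profit = -€182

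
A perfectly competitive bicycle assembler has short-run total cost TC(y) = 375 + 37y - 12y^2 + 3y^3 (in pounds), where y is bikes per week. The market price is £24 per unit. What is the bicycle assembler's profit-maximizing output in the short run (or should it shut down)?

From TC, MC = TC'(y) = 37 - 24y + 9y^2 and AVC = VC/y = 37 - 12y + 3y^2.
AVC is minimized where dAVC/dy = -12 + 6y = 0, at y = 2; min AVC = 37 - 12·2 + 3·2^2 = £25.
With P < min AVC (£24 < £25), every unit sold adds to the loss.
The firm minimizes its loss by shutting down and losing only its fixed cost of £375.

Shut down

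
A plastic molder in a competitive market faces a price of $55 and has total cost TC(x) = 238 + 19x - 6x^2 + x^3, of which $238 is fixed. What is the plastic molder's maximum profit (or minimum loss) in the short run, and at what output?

Profit = -$22 at x = 6

AVC = 19 - 6x + x^2 has its minimum $10 at x = 3; price $55 clears that bar, so the firm operates.
With MC = 19 - 12x + 3x^2, P = MC on the upward-sloping part at x* = 6.
TR = 55·6 = 330. TC = 238 + 114 = 352. Profit = 330 − 352 = -$22.
That loss of $22 beats the $238 the firm would lose by shutting down; producing recovers $216 of fixed cost.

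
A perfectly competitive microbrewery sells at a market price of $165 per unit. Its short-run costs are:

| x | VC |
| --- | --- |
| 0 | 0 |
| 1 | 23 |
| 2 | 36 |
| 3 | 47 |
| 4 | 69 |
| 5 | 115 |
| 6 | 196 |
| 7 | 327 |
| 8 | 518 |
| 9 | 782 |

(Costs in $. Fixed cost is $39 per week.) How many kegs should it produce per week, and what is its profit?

Compute π = P·x − TC at each output: x=0: -39; x=1: 103; x=2: 255; x=3: 409; x=4: 552; x=5: 671; x=6: 755; x=7: 789; x=8: 763; x=9: 664.
Profit is maximized at x = 7. AVC there is 327/7 = $46.71 ≤ P, so producing beats shutting down (which would give -$39).

x = 7; profit = $789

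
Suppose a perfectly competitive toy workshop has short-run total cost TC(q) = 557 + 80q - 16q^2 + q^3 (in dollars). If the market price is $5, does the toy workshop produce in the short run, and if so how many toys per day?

Shut down

Strip out fixed cost: VC = 80q - 16q^2 + q^3. Then AVC = 80 - 16q + q^2 and MC = 80 - 32q + 3q^2.
The AVC parabola has its vertex at q = 16/2 = 8, where AVC = 80 - 16·8 + 8^2 = $16.
P = $5 lies below min AVC = $16; no output level covers variable cost.
Best response: produce nothing and absorb the $557 fixed cost.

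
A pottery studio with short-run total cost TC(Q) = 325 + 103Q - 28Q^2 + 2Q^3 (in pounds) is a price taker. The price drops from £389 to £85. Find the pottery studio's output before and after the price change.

AVC = 103 - 28Q + 2Q^2, minimized at Q = 7 where min AVC = £5. MC = 103 - 56Q + 6Q^2.
With P = £389 above the shutdown price, P = MC gives Q = 13.
At P = £85 ≥ min AVC, set P = MC: Q = 9. The firm stays open but cuts output.

Output falls from 13 to 9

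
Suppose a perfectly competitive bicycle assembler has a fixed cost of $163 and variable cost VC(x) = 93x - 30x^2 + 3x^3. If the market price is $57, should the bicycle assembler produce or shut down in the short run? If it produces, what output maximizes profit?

Strip out fixed cost: VC = 93x - 30x^2 + 3x^3. Then AVC = 93 - 30x + 3x^2 and MC = 93 - 60x + 9x^2.
AVC is minimized where dAVC/dx = -30 + 6x = 0, at x = 5; min AVC = 93 - 30·5 + 3·5^2 = $18.
Since P = $57 ≥ min AVC = $18, price covers variable cost and the firm should produce.
Set P = MC: 57 = 93 - 60x + 9x^2 → 36 - 60x + 9x^2 = 0. The roots are x = 2/3 and x = 6; the profit-maximizing output is on the rising part of MC, so x* = 6.
Check: AVC at x = 6 is $21 ≤ P, so revenue covers variable cost.
Profit = P·x − TC = 57·6 − 289 = $53.

Produce at x = 6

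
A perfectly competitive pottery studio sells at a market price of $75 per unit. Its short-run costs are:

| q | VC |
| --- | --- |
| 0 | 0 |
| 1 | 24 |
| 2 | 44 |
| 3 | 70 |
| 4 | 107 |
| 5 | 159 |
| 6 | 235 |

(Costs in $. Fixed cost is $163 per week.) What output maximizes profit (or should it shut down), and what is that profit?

q = 5; profit = $53

Tabulate TR − TC: q=0: -163; q=1: -112; q=2: -57; q=3: -8; q=4: 30; q=5: 53; q=6: 52.
Profit is maximized at q = 5. AVC there is 159/5 = $31.80 ≤ P, so producing beats shutting down (which would give -$163).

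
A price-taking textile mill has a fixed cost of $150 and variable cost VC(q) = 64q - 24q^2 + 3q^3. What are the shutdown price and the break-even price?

Shutdown price = $16; break-even price = $49

AVC = 64 - 24q + 3q^2; minimized at q = 4, giving min AVC = $16. That is the shutdown price.
ATC = 150/q + 64 - 24q + 3q^2. Setting dATC/dq = −150/q^2 − 24 + 6q = 0 gives q = 5 (since 6·5^3 − 24·5^2 = 150).
min ATC = 150/5 + 64 − 24·5 + 3·5^2 = $49. That is the break-even price.
For $16 ≤ P < $49 the firm produces at a loss; below $16 it shuts down.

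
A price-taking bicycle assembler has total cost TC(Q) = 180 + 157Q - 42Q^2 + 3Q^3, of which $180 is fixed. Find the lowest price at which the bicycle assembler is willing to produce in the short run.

$10 per unit

The shutdown price is the minimum of AVC. VC = 157Q - 42Q^2 + 3Q^3, so AVC = 157 - 42Q + 3Q^2.
At the minimum of AVC, MC = AVC. MC = 157 - 84Q + 9Q^2; setting MC = AVC gives 6Q^2 - 42Q = 0, so Q = 7. min AVC = 10.
For P < $10 the firm produces nothing.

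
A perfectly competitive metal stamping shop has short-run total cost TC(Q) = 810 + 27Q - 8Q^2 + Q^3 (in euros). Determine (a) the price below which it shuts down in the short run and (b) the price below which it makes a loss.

Shutdown price = min AVC. AVC = 27 - 8Q + Q^2, with vertex at Q = 4 and minimum €11.
ATC = 810/Q + 27 - 8Q + Q^2. Setting dATC/dQ = −810/Q^2 − 8 + 2Q = 0 gives Q = 9 (since 2·9^3 − 8·9^2 = 810).
min ATC = 810/9 + 27 − 8·9 + 9^2 = €126. That is the break-even price.
For €11 ≤ P < €126 the firm produces at a loss; below €11 it shuts down.

Shutdown price = €11; break-even price = €126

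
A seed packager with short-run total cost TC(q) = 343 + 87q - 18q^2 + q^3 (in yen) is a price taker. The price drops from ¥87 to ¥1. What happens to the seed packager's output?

Output falls from 12 to 0 (the firm shuts down)

AVC = 87 - 18q + q^2, minimized at q = 9 where min AVC = ¥6. MC = 87 - 36q + 3q^2.
At P = ¥87 ≥ min AVC, set P = MC on the rising branch: q = 12.
At P = ¥1 < min AVC = ¥6, price no longer covers variable cost at any output, so the firm shuts down: q = 0.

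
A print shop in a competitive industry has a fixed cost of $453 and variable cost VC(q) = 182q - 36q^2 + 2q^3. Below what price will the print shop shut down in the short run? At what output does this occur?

$20 per unit, at q = 9

Short-run supply begins at min AVC. From VC = 182q - 36q^2 + 2q^3, AVC = 182 - 36q + 2q^2.
dAVC/dq = -36 + 4q = 0 gives q = 9. min AVC = 182 - 36·9 + 2·9^2 = 20.
For P < $20 the firm produces nothing.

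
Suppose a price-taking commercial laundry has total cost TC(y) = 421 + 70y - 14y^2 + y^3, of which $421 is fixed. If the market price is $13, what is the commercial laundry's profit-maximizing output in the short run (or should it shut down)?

Shut down

Strip out fixed cost: VC = 70y - 14y^2 + y^3. Then AVC = 70 - 14y + y^2 and MC = 70 - 28y + 3y^2.
AVC hits its minimum where MC = AVC, at y = 7, giving min AVC = 70 - 14·7 + 7^2 = $21.
Since P = $13 < min AVC = $21, price fails to cover variable cost at any output.
Best response: produce nothing and absorb the $421 fixed cost.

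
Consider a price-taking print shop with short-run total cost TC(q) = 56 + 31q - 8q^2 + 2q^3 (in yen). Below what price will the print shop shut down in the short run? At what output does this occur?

Short-run supply begins at min AVC. From VC = 31q - 8q^2 + 2q^3, AVC = 31 - 8q + 2q^2.
dAVC/dq = -8 + 4q = 0 gives q = 2. min AVC = 31 - 8·2 + 2·2^2 = 23.
So the shutdown price is ¥23.

¥23 per unit, at q = 2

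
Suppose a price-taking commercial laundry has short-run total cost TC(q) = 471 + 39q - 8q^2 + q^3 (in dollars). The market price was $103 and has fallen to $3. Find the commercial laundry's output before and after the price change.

MC = 39 - 16q + 3q^2; the shutdown threshold is min AVC = $23 (at q = 4).
At P = $103 ≥ min AVC, set P = MC on the rising branch: q = 8.
At P = $3 < min AVC = $23, price no longer covers variable cost at any output, so the firm shuts down: q = 0.

Output falls from 8 to 0 (the firm shuts down)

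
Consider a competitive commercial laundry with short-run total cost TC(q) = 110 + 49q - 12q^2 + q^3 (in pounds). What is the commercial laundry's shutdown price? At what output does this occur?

£13 per unit, at q = 6

Short-run supply begins at min AVC. From VC = 49q - 12q^2 + q^3, AVC = 49 - 12q + q^2.
At the minimum of AVC, MC = AVC. MC = 49 - 24q + 3q^2; setting MC = AVC gives 2q^2 - 12q = 0, so q = 6. min AVC = 13.
For P < £13 the firm produces nothing.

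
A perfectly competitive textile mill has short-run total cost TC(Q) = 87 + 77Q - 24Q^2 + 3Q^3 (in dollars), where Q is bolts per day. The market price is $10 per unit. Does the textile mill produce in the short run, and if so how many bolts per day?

Shut down

Variable cost is VC = 77Q - 24Q^2 + 3Q^3, so AVC = VC/Q = 77 - 24Q + 3Q^2 and MC = dTC/dQ = 77 - 48Q + 9Q^2.
AVC hits its minimum where MC = AVC, at Q = 4, giving min AVC = 77 - 24·4 + 3·4^2 = $29.
P = $10 lies below min AVC = $29; no output level covers variable cost.
The firm minimizes its loss by shutting down and losing only its fixed cost of $87.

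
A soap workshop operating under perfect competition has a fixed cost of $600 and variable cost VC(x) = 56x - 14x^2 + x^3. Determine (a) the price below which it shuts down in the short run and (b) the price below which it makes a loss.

AVC = 56 - 14x + x^2; minimized at x = 7, giving min AVC = $7. That is the shutdown price.
ATC = 600/x + 56 - 14x + x^2. Setting dATC/dx = −600/x^2 − 14 + 2x = 0 gives x = 10 (since 2·10^3 − 14·10^2 = 600).
min ATC = 600/10 + 56 − 14·10 + 10^2 = $76. That is the break-even price.
Between these two prices the firm operates at a loss; above $76 it earns a profit.

Shutdown price = $7; break-even price = $76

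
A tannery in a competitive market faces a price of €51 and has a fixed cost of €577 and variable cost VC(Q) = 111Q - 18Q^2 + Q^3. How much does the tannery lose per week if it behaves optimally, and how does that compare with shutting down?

Profit = -€377 at Q = 10

AVC = 111 - 18Q + Q^2 has its minimum €30 at Q = 9; price €51 clears that bar, so the firm operates.
MC = 111 - 36Q + 3Q^2. Setting P = MC and taking the root on the rising branch gives Q* = 10.
TR = 51·10 = 510. TC = 577 + 310 = 887. Profit = 510 − 887 = -€377.
That loss of €377 beats the €577 the firm would lose by shutting down; producing recovers €200 of fixed cost.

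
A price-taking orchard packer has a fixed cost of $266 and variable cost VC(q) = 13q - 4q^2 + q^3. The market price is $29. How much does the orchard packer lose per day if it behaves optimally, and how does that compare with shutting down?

Profit = -$202 at q = 4

AVC = 13 - 4q + q^2 has its minimum $9 at q = 2; price $29 clears that bar, so the firm operates.
MC = 13 - 8q + 3q^2. Setting P = MC and taking the root on the rising branch gives q* = 4.
TR = 29·4 = 116. TC = 266 + 52 = 318. Profit = 116 − 318 = -$202.
By producing, the firm covers all variable cost plus $64 of fixed cost; shutting down would lose the full $266.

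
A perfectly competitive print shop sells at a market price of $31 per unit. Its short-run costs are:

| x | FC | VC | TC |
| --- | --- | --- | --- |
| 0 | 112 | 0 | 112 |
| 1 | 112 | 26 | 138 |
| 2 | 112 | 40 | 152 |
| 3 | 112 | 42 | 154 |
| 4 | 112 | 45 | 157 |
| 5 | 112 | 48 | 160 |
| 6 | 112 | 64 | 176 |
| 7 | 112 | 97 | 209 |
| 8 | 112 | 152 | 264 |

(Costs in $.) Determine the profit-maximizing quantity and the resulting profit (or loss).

x = 6; profit = $10

Tabulate TR − TC: x=0: -112; x=1: -107; x=2: -90; x=3: -61; x=4: -33; x=5: -5; x=6: 10; x=7: 8; x=8: -16.
Profit is maximized at x = 6. AVC there is 64/6 = $10.67 ≤ P, so producing beats shutting down (which would give -$112).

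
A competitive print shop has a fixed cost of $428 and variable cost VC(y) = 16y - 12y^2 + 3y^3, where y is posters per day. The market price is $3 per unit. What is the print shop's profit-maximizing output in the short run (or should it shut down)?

Variable cost is VC = 16y - 12y^2 + 3y^3, so AVC = VC/y = 16 - 12y + 3y^2 and MC = dTC/dy = 16 - 24y + 9y^2.
AVC hits its minimum where MC = AVC, at y = 2, giving min AVC = 16 - 12·2 + 3·2^2 = $4.
Since P = $3 < min AVC = $4, price fails to cover variable cost at any output.
The firm minimizes its loss by shutting down and losing only its fixed cost of $428.

Shut down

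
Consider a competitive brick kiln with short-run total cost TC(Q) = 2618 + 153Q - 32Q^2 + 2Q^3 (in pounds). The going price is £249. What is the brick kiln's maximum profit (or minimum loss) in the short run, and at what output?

AVC = 153 - 32Q + 2Q^2; min AVC = £25 at Q = 8. Since P = £249 ≥ min AVC, the firm produces.
MC = 153 - 64Q + 6Q^2. Setting P = MC and taking the root on the rising branch gives Q* = 12.
TR = 249·12 = 2988. TC = 2618 + 684 = 3302. Profit = 2988 − 3302 = -£314.
Shutting down would mean losing the fixed cost of £2618, so operating at a loss of £314 is better by £2304.

Profit = -£314 at Q = 12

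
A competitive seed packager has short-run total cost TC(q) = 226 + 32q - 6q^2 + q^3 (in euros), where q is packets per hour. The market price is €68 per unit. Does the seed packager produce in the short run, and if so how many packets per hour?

Produce at q = 6

Strip out fixed cost: VC = 32q - 6q^2 + q^3. Then AVC = 32 - 6q + q^2 and MC = 32 - 12q + 3q^2.
AVC is minimized where dAVC/dq = -6 + 2q = 0, at q = 3; min AVC = 32 - 6·3 + 3^2 = €23.
Because €68 ≥ €23, revenue can cover variable cost; the firm operates.
Set P = MC: 68 = 32 - 12q + 3q^2 → -36 - 12q + 3q^2 = 0. The roots are q = -2 and q = 6; the profit-maximizing output is on the rising part of MC, so q* = 6.
Check: AVC at q = 6 is €32 ≤ P, so revenue covers variable cost.
Profit = P·q − TC = 68·6 − 418 = -€10, a loss, but smaller than the €226 fixed cost the firm would lose by shutting down.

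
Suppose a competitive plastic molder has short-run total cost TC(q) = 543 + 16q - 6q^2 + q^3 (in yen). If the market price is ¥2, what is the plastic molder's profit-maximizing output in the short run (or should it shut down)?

Strip out fixed cost: VC = 16q - 6q^2 + q^3. Then AVC = 16 - 6q + q^2 and MC = 16 - 12q + 3q^2.
AVC hits its minimum where MC = AVC, at q = 3, giving min AVC = 16 - 6·3 + 3^2 = ¥7.
With P < min AVC (¥2 < ¥7), every unit sold adds to the loss.
Shutting down limits the loss to fixed cost, ¥543.

Shut down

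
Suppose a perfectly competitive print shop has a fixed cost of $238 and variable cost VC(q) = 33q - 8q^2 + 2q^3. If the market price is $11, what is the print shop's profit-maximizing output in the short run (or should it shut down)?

Shut down

Variable cost is VC = 33q - 8q^2 + 2q^3, so AVC = VC/q = 33 - 8q + 2q^2 and MC = dTC/dq = 33 - 16q + 6q^2.
The AVC parabola has its vertex at q = 8/4 = 2, where AVC = 33 - 8·2 + 2·2^2 = $25.
With P < min AVC ($11 < $25), every unit sold adds to the loss.
Best response: produce nothing and absorb the $238 fixed cost.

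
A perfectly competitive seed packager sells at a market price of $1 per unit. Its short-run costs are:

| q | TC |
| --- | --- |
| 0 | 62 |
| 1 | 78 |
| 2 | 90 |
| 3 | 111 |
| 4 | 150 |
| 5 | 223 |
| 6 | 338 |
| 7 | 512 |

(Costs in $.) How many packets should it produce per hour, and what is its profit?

Tabulate TR − TC: q=0: -62; q=1: -77; q=2: -88; q=3: -108; q=4: -146; q=5: -218; q=6: -332; q=7: -505.
Profit is highest at q = 0. Equivalently, the lowest AVC in the table is 28/2 ≈ $14 at q = 2, and P = $1 falls below it — price never covers variable cost, so the firm shuts down and loses only its fixed cost.

q = 0 (shut down); profit = -$62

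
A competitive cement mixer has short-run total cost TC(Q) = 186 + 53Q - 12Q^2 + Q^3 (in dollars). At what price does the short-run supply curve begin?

$17 per unit

Short-run supply begins at min AVC. From VC = 53Q - 12Q^2 + Q^3, AVC = 53 - 12Q + Q^2.
At the minimum of AVC, MC = AVC. MC = 53 - 24Q + 3Q^2; setting MC = AVC gives 2Q^2 - 12Q = 0, so Q = 6. min AVC = 17.
So the shutdown price is $17.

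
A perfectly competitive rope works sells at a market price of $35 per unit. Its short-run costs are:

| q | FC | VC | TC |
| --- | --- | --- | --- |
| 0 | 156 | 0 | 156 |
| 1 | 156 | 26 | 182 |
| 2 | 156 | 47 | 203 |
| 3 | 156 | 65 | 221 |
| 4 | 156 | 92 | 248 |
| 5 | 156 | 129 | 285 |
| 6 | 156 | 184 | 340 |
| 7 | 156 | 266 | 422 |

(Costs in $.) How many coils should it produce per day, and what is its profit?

Compute π = P·q − TC at each output: q=0: -156; q=1: -147; q=2: -133; q=3: -116; q=4: -108; q=5: -110; q=6: -130; q=7: -177.
Profit is maximized at q = 4. AVC there is 92/4 = $23 ≤ P, so producing beats shutting down (which would give -$156).

q = 4; profit = -$108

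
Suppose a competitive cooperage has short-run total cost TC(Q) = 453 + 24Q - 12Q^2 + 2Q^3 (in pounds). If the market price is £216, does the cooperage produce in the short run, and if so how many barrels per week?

From TC, MC = TC'(Q) = 24 - 24Q + 6Q^2 and AVC = VC/Q = 24 - 12Q + 2Q^2.
AVC hits its minimum where MC = AVC, at Q = 3, giving min AVC = 24 - 12·3 + 2·3^2 = £6.
Since P = £216 ≥ min AVC = £6, price covers variable cost and the firm should produce.
Solving P = MC: -192 - 24Q + 6Q^2 = 0 ⇒ Q = -4 or 8. On the upward-sloping branch, Q* = 8.
Check: AVC at Q = 8 is £56 ≤ P, so revenue covers variable cost.
Profit = P·Q − TC = 216·8 − 901 = £827.

Produce at Q = 8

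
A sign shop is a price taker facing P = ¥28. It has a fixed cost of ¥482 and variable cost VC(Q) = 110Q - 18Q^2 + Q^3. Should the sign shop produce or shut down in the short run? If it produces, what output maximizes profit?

Strip out fixed cost: VC = 110Q - 18Q^2 + Q^3. Then AVC = 110 - 18Q + Q^2 and MC = 110 - 36Q + 3Q^2.
AVC is minimized where dAVC/dQ = -18 + 2Q = 0, at Q = 9; min AVC = 110 - 18·9 + 9^2 = ¥29.
P = ¥28 lies below min AVC = ¥29; no output level covers variable cost.
Best response: produce nothing and absorb the ¥482 fixed cost.

Shut down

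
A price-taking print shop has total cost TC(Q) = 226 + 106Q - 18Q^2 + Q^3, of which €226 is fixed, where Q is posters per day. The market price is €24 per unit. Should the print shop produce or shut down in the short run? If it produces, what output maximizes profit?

Variable cost is VC = 106Q - 18Q^2 + Q^3, so AVC = VC/Q = 106 - 18Q + Q^2 and MC = dTC/dQ = 106 - 36Q + 3Q^2.
The AVC parabola has its vertex at Q = 18/2 = 9, where AVC = 106 - 18·9 + 9^2 = €25.
With P < min AVC (€24 < €25), every unit sold adds to the loss.
The firm minimizes its loss by shutting down and losing only its fixed cost of €226.

Shut down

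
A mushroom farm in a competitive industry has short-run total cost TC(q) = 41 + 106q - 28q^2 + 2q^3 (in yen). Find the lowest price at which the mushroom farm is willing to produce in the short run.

The firm shuts down when price falls below the minimum of average variable cost. AVC = VC/q = 106 - 28q + 2q^2.
dAVC/dq = -28 + 4q = 0 gives q = 7. min AVC = 106 - 28·7 + 2·7^2 = 8.
The firm shuts down for any P below ¥8.

¥8 per unit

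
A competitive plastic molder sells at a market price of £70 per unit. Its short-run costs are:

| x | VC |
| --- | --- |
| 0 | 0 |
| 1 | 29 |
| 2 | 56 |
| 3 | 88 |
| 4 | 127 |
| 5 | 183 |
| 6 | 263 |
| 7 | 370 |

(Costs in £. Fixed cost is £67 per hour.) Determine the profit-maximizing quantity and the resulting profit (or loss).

Compute π = P·x − TC at each output: x=0: -67; x=1: -26; x=2: 17; x=3: 55; x=4: 86; x=5: 100; x=6: 90; x=7: 53.
Profit is maximized at x = 5. AVC there is 183/5 = £36.60 ≤ P, so producing beats shutting down (which would give -£67).

x = 5; profit = £100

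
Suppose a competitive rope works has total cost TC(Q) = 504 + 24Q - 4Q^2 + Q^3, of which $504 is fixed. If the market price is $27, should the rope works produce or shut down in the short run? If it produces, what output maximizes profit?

Produce at Q = 3

Strip out fixed cost: VC = 24Q - 4Q^2 + Q^3. Then AVC = 24 - 4Q + Q^2 and MC = 24 - 8Q + 3Q^2.
The AVC parabola has its vertex at Q = 4/2 = 2, where AVC = 24 - 4·2 + 2^2 = $20.
Since P = $27 ≥ min AVC = $20, price covers variable cost and the firm should produce.
P = MC gives -3 - 8Q + 3Q^2 = 0, with roots -1/3 and 3. Take the larger (rising MC): Q* = 3.
Check: AVC at Q = 3 is $21 ≤ P, so revenue covers variable cost.
Profit = P·Q − TC = 27·3 − 567 = -$486, a loss, but smaller than the $504 fixed cost the firm would lose by shutting down.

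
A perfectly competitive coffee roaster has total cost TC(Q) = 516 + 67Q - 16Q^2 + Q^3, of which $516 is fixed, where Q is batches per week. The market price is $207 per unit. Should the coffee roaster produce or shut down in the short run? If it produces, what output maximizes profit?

Produce at Q = 14

From TC, MC = TC'(Q) = 67 - 32Q + 3Q^2 and AVC = VC/Q = 67 - 16Q + Q^2.
AVC is minimized where dAVC/dQ = -16 + 2Q = 0, at Q = 8; min AVC = 67 - 16·8 + 8^2 = $3.
P = $207 exceeds min AVC = $3, so the firm stays open.
Solving P = MC: -140 - 32Q + 3Q^2 = 0 ⇒ Q = -10/3 or 14. On the upward-sloping branch, Q* = 14.
Check: AVC at Q = 14 is $39 ≤ P, so revenue covers variable cost.
Profit = P·Q − TC = 207·14 − 1062 = $1836.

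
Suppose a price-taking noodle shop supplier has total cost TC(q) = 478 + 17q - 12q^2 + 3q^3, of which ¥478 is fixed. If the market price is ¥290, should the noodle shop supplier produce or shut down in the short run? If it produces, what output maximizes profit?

Strip out fixed cost: VC = 17q - 12q^2 + 3q^3. Then AVC = 17 - 12q + 3q^2 and MC = 17 - 24q + 9q^2.
AVC is minimized where dAVC/dq = -12 + 6q = 0, at q = 2; min AVC = 17 - 12·2 + 3·2^2 = ¥5.
Because ¥290 ≥ ¥5, revenue can cover variable cost; the firm operates.
P = MC gives -273 - 24q + 9q^2 = 0, with roots -13/3 and 7. Take the larger (rising MC): q* = 7.
Check: AVC at q = 7 is ¥80 ≤ P, so revenue covers variable cost.
Profit = P·q − TC = 290·7 − 1038 = ¥992.

Produce at q = 7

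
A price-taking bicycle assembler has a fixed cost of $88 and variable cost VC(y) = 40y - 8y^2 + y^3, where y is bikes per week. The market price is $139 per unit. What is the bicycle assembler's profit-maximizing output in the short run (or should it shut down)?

Produce at y = 9

From TC, MC = TC'(y) = 40 - 16y + 3y^2 and AVC = VC/y = 40 - 8y + y^2.
The AVC parabola has its vertex at y = 8/2 = 4, where AVC = 40 - 8·4 + 4^2 = $24.
Since P = $139 ≥ min AVC = $24, price covers variable cost and the firm should produce.
P = MC gives -99 - 16y + 3y^2 = 0, with roots -11/3 and 9. Take the larger (rising MC): y* = 9.
Check: AVC at y = 9 is $49 ≤ P, so revenue covers variable cost.
Profit = P·y − TC = 139·9 − 529 = $722.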